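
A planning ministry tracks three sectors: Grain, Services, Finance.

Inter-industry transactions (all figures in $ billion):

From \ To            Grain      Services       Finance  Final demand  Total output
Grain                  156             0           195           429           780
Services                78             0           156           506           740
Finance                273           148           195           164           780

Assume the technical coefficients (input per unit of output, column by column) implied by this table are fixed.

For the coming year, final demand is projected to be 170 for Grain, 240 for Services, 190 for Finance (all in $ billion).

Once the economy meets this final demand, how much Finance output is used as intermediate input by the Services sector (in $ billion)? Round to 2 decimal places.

z_32 = 76.89

Technical coefficients a_ij = z_ij / X_j:
  a_11 = 156/780 = 0.20, a_21 = 78/780 = 0.10, a_31 = 273/780 = 0.35
  a_12 = 0/740 = 0.00, a_22 = 0/740 = 0.00, a_32 = 148/740 = 0.20
  a_13 = 195/780 = 0.25, a_23 = 156/780 = 0.20, a_33 = 195/780 = 0.25
I − A =
  [   0.80     0.00    -0.25]
  [  -0.10     1.00    -0.20]
  [  -0.35    -0.20     0.75]
Cofactors of I−A, C_ij = (−1)^(i+j)·(minor ij) (rows/columns in the sector order above):
  C_11 = (1.00)(0.75) − (-0.20)(-0.20) = 0.7100
  C_12 = −[(-0.10)(0.75) − (-0.20)(-0.35)] = 0.1450
  C_13 = (-0.10)(-0.20) − (1.00)(-0.35) = 0.3700
  C_21 = −[(0.00)(0.75) − (-0.25)(-0.20)] = 0.0500
  C_22 = (0.80)(0.75) − (-0.25)(-0.35) = 0.5125
  C_23 = −[(0.80)(-0.20) − (0.00)(-0.35)] = 0.1600
  C_31 = (0.00)(-0.20) − (-0.25)(1.00) = 0.2500
  C_32 = −[(0.80)(-0.20) − (-0.25)(-0.10)] = 0.1850
  C_33 = (0.80)(1.00) − (0.00)(-0.10) = 0.8000
det(I−A) = Σ_j (I−A)_1j·C_1j = (0.80)(0.7100) + (0.00)(0.1450) + (-0.25)(0.3700) = 0.4755
adj(I−A) = Cᵀ =
  [ 0.7100   0.0500   0.2500]
  [ 0.1450   0.5125   0.1850]
  [ 0.3700   0.1600   0.8000]
(I − A)⁻¹ = adj(I−A) / det(I−A) ≈
  [   1.4932     0.1052     0.5258]
  [   0.3049     1.0778     0.3891]
  [   0.7781     0.3365     1.6824]
First solve x = (I − A)⁻¹ d = adj(I−A)·d / det(I−A); in particular x_2 = (0.1450·170 + 0.5125·240 + 0.1850·190) / 0.4755 = 182.80 / 0.4755 ≈ 384.4374.
Intermediate flow from 3 to 2: z_32 = a_32 · x_2 = 0.20 × 182.80 / 0.4755 = 36.56 / 0.4755 ≈ 76.89.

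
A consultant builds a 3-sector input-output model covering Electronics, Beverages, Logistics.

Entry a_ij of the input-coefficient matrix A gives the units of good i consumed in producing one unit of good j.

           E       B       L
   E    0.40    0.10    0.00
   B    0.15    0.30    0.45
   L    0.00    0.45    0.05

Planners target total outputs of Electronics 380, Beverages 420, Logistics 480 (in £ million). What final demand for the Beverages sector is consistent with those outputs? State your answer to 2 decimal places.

d_B = 21.00

I − A =
  [   0.60    -0.10     0.00]
  [  -0.15     0.70    -0.45]
  [   0.00    -0.45     0.95]
d = (I − A) x:
  d_E = (+0.60)·380 + (-0.10)·420 + (+0.00)·480 = 186.00
  d_B = (-0.15)·380 + (+0.70)·420 + (-0.45)·480 = 21.00
  d_L = (+0.00)·380 + (-0.45)·420 + (+0.95)·480 = 267.00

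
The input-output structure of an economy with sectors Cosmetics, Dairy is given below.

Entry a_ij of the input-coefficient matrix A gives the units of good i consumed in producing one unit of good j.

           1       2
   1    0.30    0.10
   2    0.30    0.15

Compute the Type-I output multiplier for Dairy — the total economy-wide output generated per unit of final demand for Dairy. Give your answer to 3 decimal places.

I − A =
  [   0.70    -0.10]
  [  -0.30     0.85]
det(I−A) = (0.70)(0.85) − (-0.10)(-0.30) = 0.5650
adj(I−A) = [[0.85, 0.10], [0.30, 0.70]]
(I − A)⁻¹ = adj(I−A) / det(I−A) ≈
  [   1.5044     0.1770]
  [   0.5310     1.2389]
The output multiplier for sector j is the column-j sum of the Leontief inverse (I − A)⁻¹ = adj(I−A) / det(I−A).
Column 2 of adj(I−A): (0.10, 0.70); det(I−A) = 0.5650.
m_2 = (0.10 + 0.70) / 0.5650 = 0.80 / 0.5650 ≈ 1.416.

m_2 = 1.416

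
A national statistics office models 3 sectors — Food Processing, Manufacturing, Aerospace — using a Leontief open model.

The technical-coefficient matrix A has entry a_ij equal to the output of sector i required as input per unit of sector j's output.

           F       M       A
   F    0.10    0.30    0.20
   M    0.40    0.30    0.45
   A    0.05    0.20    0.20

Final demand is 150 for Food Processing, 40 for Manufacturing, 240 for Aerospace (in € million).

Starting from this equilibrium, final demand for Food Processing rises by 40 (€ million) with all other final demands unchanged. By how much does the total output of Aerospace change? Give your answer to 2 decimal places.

Δx_A = 15.48

I − A =
  [   0.90    -0.30    -0.20]
  [  -0.40     0.70    -0.45]
  [  -0.05    -0.20     0.80]
Cofactors of I−A, C_ij = (−1)^(i+j)·(minor ij) (rows/columns in the sector order above):
  C_11 = (0.70)(0.80) − (-0.45)(-0.20) = 0.4700
  C_12 = −[(-0.40)(0.80) − (-0.45)(-0.05)] = 0.3425
  C_13 = (-0.40)(-0.20) − (0.70)(-0.05) = 0.1150
  C_21 = −[(-0.30)(0.80) − (-0.20)(-0.20)] = 0.2800
  C_22 = (0.90)(0.80) − (-0.20)(-0.05) = 0.7100
  C_23 = −[(0.90)(-0.20) − (-0.30)(-0.05)] = 0.1950
  C_31 = (-0.30)(-0.45) − (-0.20)(0.70) = 0.2750
  C_32 = −[(0.90)(-0.45) − (-0.20)(-0.40)] = 0.4850
  C_33 = (0.90)(0.70) − (-0.30)(-0.40) = 0.5100
det(I−A) = Σ_j (I−A)_1j·C_1j = (0.90)(0.4700) + (-0.30)(0.3425) + (-0.20)(0.1150) = 0.29725
adj(I−A) = Cᵀ =
  [ 0.4700   0.2800   0.2750]
  [ 0.3425   0.7100   0.4850]
  [ 0.1150   0.1950   0.5100]
(I − A)⁻¹ = adj(I−A) / det(I−A) ≈
  [   1.5812     0.9420     0.9251]
  [   1.1522     2.3886     1.6316]
  [   0.3869     0.6560     1.7157]
Δx = (I − A)⁻¹ Δd with Δd having +40 in the Food Processing component and 0 elsewhere.
So Δx_A = L_AF · (+40), where L_AF = adj(I−A)_AF / det(I−A) = 0.1150 / 0.29725.
Δx_A = 0.1150 × (+40) / 0.29725 = 4.60 / 0.29725 ≈ 15.48.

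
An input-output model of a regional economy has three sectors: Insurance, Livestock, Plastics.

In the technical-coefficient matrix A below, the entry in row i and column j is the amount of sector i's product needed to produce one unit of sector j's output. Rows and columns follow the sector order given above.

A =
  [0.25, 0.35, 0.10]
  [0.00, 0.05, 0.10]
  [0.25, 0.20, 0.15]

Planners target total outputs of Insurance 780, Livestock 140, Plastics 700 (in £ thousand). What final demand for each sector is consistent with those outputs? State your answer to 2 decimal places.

d_I = 466.00, d_L = 63.00, d_P = 372.00

I − A =
  [   0.75    -0.35    -0.10]
  [   0.00     0.95    -0.10]
  [  -0.25    -0.20     0.85]
d = (I − A) x:
  d_I = (+0.75)·780 + (-0.35)·140 + (-0.10)·700 = 466.00
  d_L = (+0.00)·780 + (+0.95)·140 + (-0.10)·700 = 63.00
  d_P = (-0.25)·780 + (-0.20)·140 + (+0.85)·700 = 372.00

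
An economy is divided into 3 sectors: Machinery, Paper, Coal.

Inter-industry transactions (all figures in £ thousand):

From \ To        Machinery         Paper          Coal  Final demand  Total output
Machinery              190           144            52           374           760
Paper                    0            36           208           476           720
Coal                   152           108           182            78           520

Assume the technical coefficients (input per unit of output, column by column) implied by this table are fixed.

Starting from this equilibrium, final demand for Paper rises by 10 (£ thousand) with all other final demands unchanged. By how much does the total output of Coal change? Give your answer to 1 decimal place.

Δx_C = 4.0

Technical coefficients a_ij = z_ij / X_j:
  a_MM = 190/760 = 0.25, a_PM = 0/760 = 0.00, a_CM = 152/760 = 0.20
  a_MP = 144/720 = 0.20, a_PP = 36/720 = 0.05, a_CP = 108/720 = 0.15
  a_MC = 52/520 = 0.10, a_PC = 208/520 = 0.40, a_CC = 182/520 = 0.35
I − A =
  [   0.75    -0.20    -0.10]
  [   0.00     0.95    -0.40]
  [  -0.20    -0.15     0.65]
Cofactors of I−A, C_ij = (−1)^(i+j)·(minor ij) (rows/columns in the sector order above):
  C_11 = (0.95)(0.65) − (-0.40)(-0.15) = 0.5575
  C_12 = −[(0.00)(0.65) − (-0.40)(-0.20)] = 0.0800
  C_13 = (0.00)(-0.15) − (0.95)(-0.20) = 0.1900
  C_21 = −[(-0.20)(0.65) − (-0.10)(-0.15)] = 0.1450
  C_22 = (0.75)(0.65) − (-0.10)(-0.20) = 0.4675
  C_23 = −[(0.75)(-0.15) − (-0.20)(-0.20)] = 0.1525
  C_31 = (-0.20)(-0.40) − (-0.10)(0.95) = 0.1750
  C_32 = −[(0.75)(-0.40) − (-0.10)(0.00)] = 0.3000
  C_33 = (0.75)(0.95) − (-0.20)(0.00) = 0.7125
det(I−A) = Σ_j (I−A)_1j·C_1j = (0.75)(0.5575) + (-0.20)(0.0800) + (-0.10)(0.1900) = 0.383125
adj(I−A) = Cᵀ =
  [ 0.5575   0.1450   0.1750]
  [ 0.0800   0.4675   0.3000]
  [ 0.1900   0.1525   0.7125]
(I − A)⁻¹ = adj(I−A) / det(I−A) ≈
  [   1.4551     0.3785     0.4568]
  [   0.2088     1.2202     0.7830]
  [   0.4959     0.3980     1.8597]
Δx = (I − A)⁻¹ Δd with Δd having +10 in the Paper component and 0 elsewhere.
So Δx_C = L_CP · (+10), where L_CP = adj(I−A)_CP / det(I−A) = 0.1525 / 0.383125.
Δx_C = 0.1525 × (+10) / 0.383125 = 1.525 / 0.383125 ≈ 4.0.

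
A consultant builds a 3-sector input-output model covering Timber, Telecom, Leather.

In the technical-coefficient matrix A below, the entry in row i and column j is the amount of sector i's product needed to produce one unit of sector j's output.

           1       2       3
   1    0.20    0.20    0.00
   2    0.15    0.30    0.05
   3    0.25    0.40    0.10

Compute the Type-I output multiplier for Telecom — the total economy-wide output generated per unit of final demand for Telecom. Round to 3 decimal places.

m_2 = 2.770

I − A =
  [   0.80    -0.20     0.00]
  [  -0.15     0.70    -0.05]
  [  -0.25    -0.40     0.90]
Cofactors of I−A, C_ij = (−1)^(i+j)·(minor ij) (rows/columns in the sector order above):
  C_11 = (0.70)(0.90) − (-0.05)(-0.40) = 0.6100
  C_12 = −[(-0.15)(0.90) − (-0.05)(-0.25)] = 0.1475
  C_13 = (-0.15)(-0.40) − (0.70)(-0.25) = 0.2350
  C_21 = −[(-0.20)(0.90) − (0.00)(-0.40)] = 0.1800
  C_22 = (0.80)(0.90) − (0.00)(-0.25) = 0.7200
  C_23 = −[(0.80)(-0.40) − (-0.20)(-0.25)] = 0.3700
  C_31 = (-0.20)(-0.05) − (0.00)(0.70) = 0.0100
  C_32 = −[(0.80)(-0.05) − (0.00)(-0.15)] = 0.0400
  C_33 = (0.80)(0.70) − (-0.20)(-0.15) = 0.5300
det(I−A) = Σ_j (I−A)_1j·C_1j = (0.80)(0.6100) + (-0.20)(0.1475) + (0.00)(0.2350) = 0.4585
adj(I−A) = Cᵀ =
  [ 0.6100   0.1800   0.0100]
  [ 0.1475   0.7200   0.0400]
  [ 0.2350   0.3700   0.5300]
(I − A)⁻¹ = adj(I−A) / det(I−A) ≈
  [   1.3304     0.3926     0.0218]
  [   0.3217     1.5703     0.0872]
  [   0.5125     0.8070     1.1559]
The output multiplier for sector j is the column-j sum of the Leontief inverse (I − A)⁻¹ = adj(I−A) / det(I−A).
Column 2 of adj(I−A): (0.1800, 0.7200, 0.3700); det(I−A) = 0.4585.
m_2 = (0.1800 + 0.7200 + 0.3700) / 0.4585 = 1.27 / 0.4585 ≈ 2.770.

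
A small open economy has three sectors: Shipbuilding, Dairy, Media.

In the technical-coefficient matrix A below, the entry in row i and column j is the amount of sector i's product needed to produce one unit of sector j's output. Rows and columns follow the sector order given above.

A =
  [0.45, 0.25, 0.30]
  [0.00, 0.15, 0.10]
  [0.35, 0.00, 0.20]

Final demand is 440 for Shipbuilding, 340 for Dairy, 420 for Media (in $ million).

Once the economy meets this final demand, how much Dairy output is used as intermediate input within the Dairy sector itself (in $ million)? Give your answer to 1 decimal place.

z_DD = 82.8

I − A =
  [   0.55    -0.25    -0.30]
  [   0.00     0.85    -0.10]
  [  -0.35     0.00     0.80]
Cofactors of I−A, C_ij = (−1)^(i+j)·(minor ij) (rows/columns in the sector order above):
  C_11 = (0.85)(0.80) − (-0.10)(0.00) = 0.6800
  C_12 = −[(0.00)(0.80) − (-0.10)(-0.35)] = 0.0350
  C_13 = (0.00)(0.00) − (0.85)(-0.35) = 0.2975
  C_21 = −[(-0.25)(0.80) − (-0.30)(0.00)] = 0.2000
  C_22 = (0.55)(0.80) − (-0.30)(-0.35) = 0.3350
  C_23 = −[(0.55)(0.00) − (-0.25)(-0.35)] = 0.0875
  C_31 = (-0.25)(-0.10) − (-0.30)(0.85) = 0.2800
  C_32 = −[(0.55)(-0.10) − (-0.30)(0.00)] = 0.0550
  C_33 = (0.55)(0.85) − (-0.25)(0.00) = 0.4675
det(I−A) = Σ_j (I−A)_1j·C_1j = (0.55)(0.6800) + (-0.25)(0.0350) + (-0.30)(0.2975) = 0.2760
adj(I−A) = Cᵀ =
  [ 0.6800   0.2000   0.2800]
  [ 0.0350   0.3350   0.0550]
  [ 0.2975   0.0875   0.4675]
(I − A)⁻¹ = adj(I−A) / det(I−A) ≈
  [   2.4638     0.7246     1.0145]
  [   0.1268     1.2138     0.1993]
  [   1.0779     0.3170     1.6938]
First solve x = (I − A)⁻¹ d = adj(I−A)·d / det(I−A); in particular x_D = (0.0350·440 + 0.3350·340 + 0.0550·420) / 0.2760 = 152.40 / 0.2760 ≈ 552.174.
Intermediate flow from D to D: z_DD = a_DD · x_D = 0.15 × 152.40 / 0.2760 = 22.86 / 0.2760 ≈ 82.8.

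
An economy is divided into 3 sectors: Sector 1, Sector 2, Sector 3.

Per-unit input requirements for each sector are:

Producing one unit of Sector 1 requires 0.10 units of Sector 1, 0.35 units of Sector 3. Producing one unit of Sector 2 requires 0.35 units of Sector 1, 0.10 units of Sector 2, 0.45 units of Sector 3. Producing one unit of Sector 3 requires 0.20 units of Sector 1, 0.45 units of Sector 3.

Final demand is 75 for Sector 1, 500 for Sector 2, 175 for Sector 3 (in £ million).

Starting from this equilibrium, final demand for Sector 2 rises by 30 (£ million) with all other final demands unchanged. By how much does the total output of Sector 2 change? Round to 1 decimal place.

I − A =
  [   0.90    -0.35    -0.20]
  [   0.00     0.90     0.00]
  [  -0.35    -0.45     0.55]
Cofactors of I−A, C_ij = (−1)^(i+j)·(minor ij) (rows/columns in the sector order above):
  C_11 = (0.90)(0.55) − (0.00)(-0.45) = 0.4950
  C_12 = −[(0.00)(0.55) − (0.00)(-0.35)] = 0.0000
  C_13 = (0.00)(-0.45) − (0.90)(-0.35) = 0.3150
  C_21 = −[(-0.35)(0.55) − (-0.20)(-0.45)] = 0.2825
  C_22 = (0.90)(0.55) − (-0.20)(-0.35) = 0.4250
  C_23 = −[(0.90)(-0.45) − (-0.35)(-0.35)] = 0.5275
  C_31 = (-0.35)(0.00) − (-0.20)(0.90) = 0.1800
  C_32 = −[(0.90)(0.00) − (-0.20)(0.00)] = 0.0000
  C_33 = (0.90)(0.90) − (-0.35)(0.00) = 0.8100
det(I−A) = Σ_j (I−A)_1j·C_1j = (0.90)(0.4950) + (-0.35)(0.0000) + (-0.20)(0.3150) = 0.3825
adj(I−A) = Cᵀ =
  [ 0.4950   0.2825   0.1800]
  [ 0.0000   0.4250   0.0000]
  [ 0.3150   0.5275   0.8100]
(I − A)⁻¹ = adj(I−A) / det(I−A) ≈
  [   1.2941     0.7386     0.4706]
  [   0.0000     1.1111     0.0000]
  [   0.8235     1.3791     2.1176]
Δx = (I − A)⁻¹ Δd with Δd having +30 in the Sector 2 component and 0 elsewhere.
So Δx_2 = L_22 · (+30), where L_22 = adj(I−A)_22 / det(I−A) = 0.4250 / 0.3825.
Δx_2 = 0.4250 × (+30) / 0.3825 = 12.75 / 0.3825 ≈ 33.3.

Δx_2 = 33.3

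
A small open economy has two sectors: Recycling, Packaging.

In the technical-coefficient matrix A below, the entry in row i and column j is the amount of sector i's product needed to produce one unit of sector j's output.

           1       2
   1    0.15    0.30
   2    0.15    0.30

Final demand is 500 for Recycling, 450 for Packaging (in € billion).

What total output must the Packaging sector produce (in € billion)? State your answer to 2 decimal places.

I − A =
  [   0.85    -0.30]
  [  -0.15     0.70]
det(I−A) = (0.85)(0.70) − (-0.30)(-0.15) = 0.5500
adj(I−A) = [[0.70, 0.30], [0.15, 0.85]]
(I − A)⁻¹ = adj(I−A) / det(I−A) ≈
  [   1.2727     0.5455]
  [   0.2727     1.5455]
x = (I − A)⁻¹ d = adj(I−A)·d / det(I−A), with det(I−A) = 0.5500:
  x_1 = (0.70·500 + 0.30·450) / 0.5500 = 485.00 / 0.5500 ≈ 881.82
  x_2 = (0.15·500 + 0.85·450) / 0.5500 = 457.50 / 0.5500 ≈ 831.82

x_2 = 831.82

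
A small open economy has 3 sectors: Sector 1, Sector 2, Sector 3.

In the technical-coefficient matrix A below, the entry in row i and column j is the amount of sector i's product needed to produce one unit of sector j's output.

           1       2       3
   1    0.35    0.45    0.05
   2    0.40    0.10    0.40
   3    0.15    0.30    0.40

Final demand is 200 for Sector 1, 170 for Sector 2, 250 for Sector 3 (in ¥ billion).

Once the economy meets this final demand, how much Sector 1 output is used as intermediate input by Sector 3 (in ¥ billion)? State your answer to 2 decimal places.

z_13 = 78.59

I − A =
  [   0.65    -0.45    -0.05]
  [  -0.40     0.90    -0.40]
  [  -0.15    -0.30     0.60]
Cofactors of I−A, C_ij = (−1)^(i+j)·(minor ij) (rows/columns in the sector order above):
  C_11 = (0.90)(0.60) − (-0.40)(-0.30) = 0.4200
  C_12 = −[(-0.40)(0.60) − (-0.40)(-0.15)] = 0.3000
  C_13 = (-0.40)(-0.30) − (0.90)(-0.15) = 0.2550
  C_21 = −[(-0.45)(0.60) − (-0.05)(-0.30)] = 0.2850
  C_22 = (0.65)(0.60) − (-0.05)(-0.15) = 0.3825
  C_23 = −[(0.65)(-0.30) − (-0.45)(-0.15)] = 0.2625
  C_31 = (-0.45)(-0.40) − (-0.05)(0.90) = 0.2250
  C_32 = −[(0.65)(-0.40) − (-0.05)(-0.40)] = 0.2800
  C_33 = (0.65)(0.90) − (-0.45)(-0.40) = 0.4050
det(I−A) = Σ_j (I−A)_1j·C_1j = (0.65)(0.4200) + (-0.45)(0.3000) + (-0.05)(0.2550) = 0.12525
adj(I−A) = Cᵀ =
  [ 0.4200   0.2850   0.2250]
  [ 0.3000   0.3825   0.2800]
  [ 0.2550   0.2625   0.4050]
(I − A)⁻¹ = adj(I−A) / det(I−A) ≈
  [   3.3533     2.2754     1.7964]
  [   2.3952     3.0539     2.2355]
  [   2.0359     2.0958     3.2335]
First solve x = (I − A)⁻¹ d = adj(I−A)·d / det(I−A); in particular x_3 = (0.2550·200 + 0.2625·170 + 0.4050·250) / 0.12525 = 196.875 / 0.12525 ≈ 1571.8563.
Intermediate flow from 1 to 3: z_13 = a_13 · x_3 = 0.05 × 196.875 / 0.12525 = 9.84375 / 0.12525 ≈ 78.59.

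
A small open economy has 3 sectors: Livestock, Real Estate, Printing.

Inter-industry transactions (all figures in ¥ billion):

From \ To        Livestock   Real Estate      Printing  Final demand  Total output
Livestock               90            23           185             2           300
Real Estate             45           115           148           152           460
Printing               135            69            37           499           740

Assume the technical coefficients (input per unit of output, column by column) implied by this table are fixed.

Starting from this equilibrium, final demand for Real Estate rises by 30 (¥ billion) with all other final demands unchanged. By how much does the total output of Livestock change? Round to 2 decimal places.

Technical coefficients a_ij = z_ij / X_j:
  a_LL = 90/300 = 0.30, a_RL = 45/300 = 0.15, a_PL = 135/300 = 0.45
  a_LR = 23/460 = 0.05, a_RR = 115/460 = 0.25, a_PR = 69/460 = 0.15
  a_LP = 185/740 = 0.25, a_RP = 148/740 = 0.20, a_PP = 37/740 = 0.05
I − A =
  [   0.70    -0.05    -0.25]
  [  -0.15     0.75    -0.20]
  [  -0.45    -0.15     0.95]
Cofactors of I−A, C_ij = (−1)^(i+j)·(minor ij) (rows/columns in the sector order above):
  C_11 = (0.75)(0.95) − (-0.20)(-0.15) = 0.6825
  C_12 = −[(-0.15)(0.95) − (-0.20)(-0.45)] = 0.2325
  C_13 = (-0.15)(-0.15) − (0.75)(-0.45) = 0.3600
  C_21 = −[(-0.05)(0.95) − (-0.25)(-0.15)] = 0.0850
  C_22 = (0.70)(0.95) − (-0.25)(-0.45) = 0.5525
  C_23 = −[(0.70)(-0.15) − (-0.05)(-0.45)] = 0.1275
  C_31 = (-0.05)(-0.20) − (-0.25)(0.75) = 0.1975
  C_32 = −[(0.70)(-0.20) − (-0.25)(-0.15)] = 0.1775
  C_33 = (0.70)(0.75) − (-0.05)(-0.15) = 0.5175
det(I−A) = Σ_j (I−A)_1j·C_1j = (0.70)(0.6825) + (-0.05)(0.2325) + (-0.25)(0.3600) = 0.376125
adj(I−A) = Cᵀ =
  [ 0.6825   0.0850   0.1975]
  [ 0.2325   0.5525   0.1775]
  [ 0.3600   0.1275   0.5175]
(I − A)⁻¹ = adj(I−A) / det(I−A) ≈
  [   1.8146     0.2260     0.5251]
  [   0.6181     1.4689     0.4719]
  [   0.9571     0.3390     1.3759]
Δx = (I − A)⁻¹ Δd with Δd having +30 in the Real Estate component and 0 elsewhere.
So Δx_L = L_LR · (+30), where L_LR = adj(I−A)_LR / det(I−A) = 0.0850 / 0.376125.
Δx_L = 0.0850 × (+30) / 0.376125 = 2.55 / 0.376125 ≈ 6.78.

Δx_L = 6.78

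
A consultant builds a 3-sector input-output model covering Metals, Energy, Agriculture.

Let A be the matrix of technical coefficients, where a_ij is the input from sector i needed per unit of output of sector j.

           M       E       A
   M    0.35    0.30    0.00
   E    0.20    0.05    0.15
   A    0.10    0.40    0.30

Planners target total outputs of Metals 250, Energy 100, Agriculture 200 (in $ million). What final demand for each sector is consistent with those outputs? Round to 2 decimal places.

d_M = 132.50, d_E = 15.00, d_A = 75.00

I − A =
  [   0.65    -0.30     0.00]
  [  -0.20     0.95    -0.15]
  [  -0.10    -0.40     0.70]
d = (I − A) x:
  d_M = (+0.65)·250 + (-0.30)·100 + (+0.00)·200 = 132.50
  d_E = (-0.20)·250 + (+0.95)·100 + (-0.15)·200 = 15.00
  d_A = (-0.10)·250 + (-0.40)·100 + (+0.70)·200 = 75.00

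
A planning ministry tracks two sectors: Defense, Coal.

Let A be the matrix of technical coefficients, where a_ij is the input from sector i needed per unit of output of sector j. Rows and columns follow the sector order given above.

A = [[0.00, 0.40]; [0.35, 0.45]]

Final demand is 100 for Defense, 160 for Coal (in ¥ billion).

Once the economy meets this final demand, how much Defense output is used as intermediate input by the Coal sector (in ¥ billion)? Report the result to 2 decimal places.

I − A =
  [   1.00    -0.40]
  [  -0.35     0.55]
det(I−A) = (1.00)(0.55) − (-0.40)(-0.35) = 0.4100
adj(I−A) = [[0.55, 0.40], [0.35, 1.00]]
(I − A)⁻¹ = adj(I−A) / det(I−A) ≈
  [   1.3415     0.9756]
  [   0.8537     2.4390]
First solve x = (I − A)⁻¹ d = adj(I−A)·d / det(I−A); in particular x_2 = (0.35·100 + 1.00·160) / 0.4100 = 195.00 / 0.4100 ≈ 475.6098.
Intermediate flow from 1 to 2: z_12 = a_12 · x_2 = 0.40 × 195.00 / 0.4100 = 78.00 / 0.4100 ≈ 190.24.

z_12 = 190.24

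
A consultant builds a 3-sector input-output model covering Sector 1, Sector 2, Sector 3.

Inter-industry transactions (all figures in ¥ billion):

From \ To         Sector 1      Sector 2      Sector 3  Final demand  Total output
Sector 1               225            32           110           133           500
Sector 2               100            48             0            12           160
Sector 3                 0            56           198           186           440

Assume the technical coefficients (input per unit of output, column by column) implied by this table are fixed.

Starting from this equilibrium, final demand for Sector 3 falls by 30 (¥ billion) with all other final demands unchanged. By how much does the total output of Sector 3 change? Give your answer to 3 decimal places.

Technical coefficients a_ij = z_ij / X_j:
  a_11 = 225/500 = 0.45, a_21 = 100/500 = 0.20, a_31 = 0/500 = 0.00
  a_12 = 32/160 = 0.20, a_22 = 48/160 = 0.30, a_32 = 56/160 = 0.35
  a_13 = 110/440 = 0.25, a_23 = 0/440 = 0.00, a_33 = 198/440 = 0.45
I − A =
  [   0.55    -0.20    -0.25]
  [  -0.20     0.70     0.00]
  [   0.00    -0.35     0.55]
Cofactors of I−A, C_ij = (−1)^(i+j)·(minor ij) (rows/columns in the sector order above):
  C_11 = (0.70)(0.55) − (0.00)(-0.35) = 0.3850
  C_12 = −[(-0.20)(0.55) − (0.00)(0.00)] = 0.1100
  C_13 = (-0.20)(-0.35) − (0.70)(0.00) = 0.0700
  C_21 = −[(-0.20)(0.55) − (-0.25)(-0.35)] = 0.1975
  C_22 = (0.55)(0.55) − (-0.25)(0.00) = 0.3025
  C_23 = −[(0.55)(-0.35) − (-0.20)(0.00)] = 0.1925
  C_31 = (-0.20)(0.00) − (-0.25)(0.70) = 0.1750
  C_32 = −[(0.55)(0.00) − (-0.25)(-0.20)] = 0.0500
  C_33 = (0.55)(0.70) − (-0.20)(-0.20) = 0.3450
det(I−A) = Σ_j (I−A)_1j·C_1j = (0.55)(0.3850) + (-0.20)(0.1100) + (-0.25)(0.0700) = 0.17225
adj(I−A) = Cᵀ =
  [ 0.3850   0.1975   0.1750]
  [ 0.1100   0.3025   0.0500]
  [ 0.0700   0.1925   0.3450]
(I − A)⁻¹ = adj(I−A) / det(I−A) ≈
  [   2.2351     1.1466     1.0160]
  [   0.6386     1.7562     0.2903]
  [   0.4064     1.1176     2.0029]
Δx = (I − A)⁻¹ Δd with Δd having -30 in the Sector 3 component and 0 elsewhere.
So Δx_3 = L_33 · (-30), where L_33 = adj(I−A)_33 / det(I−A) = 0.3450 / 0.17225.
Δx_3 = 0.3450 × (-30) / 0.17225 = -10.35 / 0.17225 ≈ -60.087.

Δx_3 = -60.087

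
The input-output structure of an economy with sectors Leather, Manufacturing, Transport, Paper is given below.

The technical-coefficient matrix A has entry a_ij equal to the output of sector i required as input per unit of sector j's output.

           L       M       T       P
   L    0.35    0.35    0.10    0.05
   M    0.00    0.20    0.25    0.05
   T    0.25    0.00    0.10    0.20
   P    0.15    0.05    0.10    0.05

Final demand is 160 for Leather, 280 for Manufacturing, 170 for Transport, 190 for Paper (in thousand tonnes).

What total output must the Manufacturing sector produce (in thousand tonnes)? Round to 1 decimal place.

I − A =
  [   0.65    -0.35    -0.10    -0.05]
  [   0.00     0.80    -0.25    -0.05]
  [  -0.25     0.00     0.90    -0.20]
  [  -0.15    -0.05    -0.10     0.95]
Compute the cofactors C_ij = (−1)^(i+j)·(3×3 minor ij) of I−A; the adjugate is their transpose:
adj(I−A) = Cᵀ =
  [ 0.663250   0.295500   0.165250   0.085250]
  [ 0.074875   0.508000   0.156500   0.063625]
  [ 0.213375   0.100750   0.483750   0.118375]
  [ 0.131125   0.084000   0.085250   0.426125]
det(I−A) = Σ_j (I−A)_1j·C_1j = (0.65)(0.663250) + (-0.35)(0.074875) + (-0.10)(0.213375) + (-0.05)(0.131125) = 0.3770125
(I − A)⁻¹ = adj(I−A) / det(I−A) ≈
  [   1.7592     0.7838     0.4383     0.2261]
  [   0.1986     1.3474     0.4151     0.1688]
  [   0.5660     0.2672     1.2831     0.3140]
  [   0.3478     0.2228     0.2261     1.1303]
x = (I − A)⁻¹ d = adj(I−A)·d / det(I−A), with det(I−A) = 0.3770125:
  x_L = (0.663250·160 + 0.295500·280 + 0.165250·170 + 0.085250·190) / 0.3770125 = 233.15 / 0.3770125 ≈ 618.4
  x_M = (0.074875·160 + 0.508000·280 + 0.156500·170 + 0.063625·190) / 0.3770125 = 192.91375 / 0.3770125 ≈ 511.7
  x_T = (0.213375·160 + 0.100750·280 + 0.483750·170 + 0.118375·190) / 0.3770125 = 167.07875 / 0.3770125 ≈ 443.2
  x_P = (0.131125·160 + 0.084000·280 + 0.085250·170 + 0.426125·190) / 0.3770125 = 139.95625 / 0.3770125 ≈ 371.2

x_M = 511.7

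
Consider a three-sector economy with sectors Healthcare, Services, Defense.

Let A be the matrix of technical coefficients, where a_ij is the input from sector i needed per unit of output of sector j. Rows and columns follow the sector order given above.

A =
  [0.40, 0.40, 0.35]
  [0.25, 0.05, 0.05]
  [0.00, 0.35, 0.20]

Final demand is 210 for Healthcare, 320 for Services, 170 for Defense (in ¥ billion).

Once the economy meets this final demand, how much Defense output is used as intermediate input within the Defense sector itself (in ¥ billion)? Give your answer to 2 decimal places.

I − A =
  [   0.60    -0.40    -0.35]
  [  -0.25     0.95    -0.05]
  [   0.00    -0.35     0.80]
Cofactors of I−A, C_ij = (−1)^(i+j)·(minor ij) (rows/columns in the sector order above):
  C_11 = (0.95)(0.80) − (-0.05)(-0.35) = 0.7425
  C_12 = −[(-0.25)(0.80) − (-0.05)(0.00)] = 0.2000
  C_13 = (-0.25)(-0.35) − (0.95)(0.00) = 0.0875
  C_21 = −[(-0.40)(0.80) − (-0.35)(-0.35)] = 0.4425
  C_22 = (0.60)(0.80) − (-0.35)(0.00) = 0.4800
  C_23 = −[(0.60)(-0.35) − (-0.40)(0.00)] = 0.2100
  C_31 = (-0.40)(-0.05) − (-0.35)(0.95) = 0.3525
  C_32 = −[(0.60)(-0.05) − (-0.35)(-0.25)] = 0.1175
  C_33 = (0.60)(0.95) − (-0.40)(-0.25) = 0.4700
det(I−A) = Σ_j (I−A)_1j·C_1j = (0.60)(0.7425) + (-0.40)(0.2000) + (-0.35)(0.0875) = 0.334875
adj(I−A) = Cᵀ =
  [ 0.7425   0.4425   0.3525]
  [ 0.2000   0.4800   0.1175]
  [ 0.0875   0.2100   0.4700]
(I − A)⁻¹ = adj(I−A) / det(I−A) ≈
  [   2.2172     1.3214     1.0526]
  [   0.5972     1.4334     0.3509]
  [   0.2613     0.6271     1.4035]
First solve x = (I − A)⁻¹ d = adj(I−A)·d / det(I−A); in particular x_D = (0.0875·210 + 0.2100·320 + 0.4700·170) / 0.334875 = 165.475 / 0.334875 ≈ 494.1396.
Intermediate flow from D to D: z_DD = a_DD · x_D = 0.20 × 165.475 / 0.334875 = 33.095 / 0.334875 ≈ 98.83.

z_DD = 98.83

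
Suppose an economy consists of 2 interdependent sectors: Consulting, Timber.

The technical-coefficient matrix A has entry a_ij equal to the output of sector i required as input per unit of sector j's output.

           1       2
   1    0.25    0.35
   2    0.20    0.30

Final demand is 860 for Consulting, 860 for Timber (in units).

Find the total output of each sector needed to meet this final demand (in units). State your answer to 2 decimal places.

I − A =
  [   0.75    -0.35]
  [  -0.20     0.70]
det(I−A) = (0.75)(0.70) − (-0.35)(-0.20) = 0.4550
adj(I−A) = [[0.70, 0.35], [0.20, 0.75]]
(I − A)⁻¹ = adj(I−A) / det(I−A) ≈
  [   1.5385     0.7692]
  [   0.4396     1.6484]
x = (I − A)⁻¹ d = adj(I−A)·d / det(I−A), with det(I−A) = 0.4550:
  x_1 = (0.70·860 + 0.35·860) / 0.4550 = 903.00 / 0.4550 ≈ 1984.62
  x_2 = (0.20·860 + 0.75·860) / 0.4550 = 817.00 / 0.4550 ≈ 1795.60

x_1 = 1984.62, x_2 = 1795.60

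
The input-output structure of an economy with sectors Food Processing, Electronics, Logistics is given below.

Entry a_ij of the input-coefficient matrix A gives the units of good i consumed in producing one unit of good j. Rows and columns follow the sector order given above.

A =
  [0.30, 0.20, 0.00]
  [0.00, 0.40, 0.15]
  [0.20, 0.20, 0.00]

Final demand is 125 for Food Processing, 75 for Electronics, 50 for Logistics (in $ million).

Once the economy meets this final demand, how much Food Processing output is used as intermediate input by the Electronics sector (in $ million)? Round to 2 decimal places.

I − A =
  [   0.70    -0.20     0.00]
  [   0.00     0.60    -0.15]
  [  -0.20    -0.20     1.00]
Cofactors of I−A, C_ij = (−1)^(i+j)·(minor ij) (rows/columns in the sector order above):
  C_11 = (0.60)(1.00) − (-0.15)(-0.20) = 0.5700
  C_12 = −[(0.00)(1.00) − (-0.15)(-0.20)] = 0.0300
  C_13 = (0.00)(-0.20) − (0.60)(-0.20) = 0.1200
  C_21 = −[(-0.20)(1.00) − (0.00)(-0.20)] = 0.2000
  C_22 = (0.70)(1.00) − (0.00)(-0.20) = 0.7000
  C_23 = −[(0.70)(-0.20) − (-0.20)(-0.20)] = 0.1800
  C_31 = (-0.20)(-0.15) − (0.00)(0.60) = 0.0300
  C_32 = −[(0.70)(-0.15) − (0.00)(0.00)] = 0.1050
  C_33 = (0.70)(0.60) − (-0.20)(0.00) = 0.4200
det(I−A) = Σ_j (I−A)_1j·C_1j = (0.70)(0.5700) + (-0.20)(0.0300) + (0.00)(0.1200) = 0.3930
adj(I−A) = Cᵀ =
  [ 0.5700   0.2000   0.0300]
  [ 0.0300   0.7000   0.1050]
  [ 0.1200   0.1800   0.4200]
(I − A)⁻¹ = adj(I−A) / det(I−A) ≈
  [   1.4504     0.5089     0.0763]
  [   0.0763     1.7812     0.2672]
  [   0.3053     0.4580     1.0687]
First solve x = (I − A)⁻¹ d = adj(I−A)·d / det(I−A); in particular x_2 = (0.0300·125 + 0.7000·75 + 0.1050·50) / 0.3930 = 61.50 / 0.3930 ≈ 156.4885.
Intermediate flow from 1 to 2: z_12 = a_12 · x_2 = 0.20 × 61.50 / 0.3930 = 12.30 / 0.3930 ≈ 31.30.

z_12 = 31.30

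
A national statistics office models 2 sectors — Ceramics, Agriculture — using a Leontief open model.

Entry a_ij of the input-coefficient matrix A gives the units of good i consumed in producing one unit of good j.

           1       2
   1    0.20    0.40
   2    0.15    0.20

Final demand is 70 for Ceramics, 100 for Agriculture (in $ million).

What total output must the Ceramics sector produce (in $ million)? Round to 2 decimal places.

x_1 = 165.52

I − A =
  [   0.80    -0.40]
  [  -0.15     0.80]
det(I−A) = (0.80)(0.80) − (-0.40)(-0.15) = 0.5800
adj(I−A) = [[0.80, 0.40], [0.15, 0.80]]
(I − A)⁻¹ = adj(I−A) / det(I−A) ≈
  [   1.3793     0.6897]
  [   0.2586     1.3793]
x = (I − A)⁻¹ d = adj(I−A)·d / det(I−A), with det(I−A) = 0.5800:
  x_1 = (0.80·70 + 0.40·100) / 0.5800 = 96.00 / 0.5800 ≈ 165.52
  x_2 = (0.15·70 + 0.80·100) / 0.5800 = 90.50 / 0.5800 ≈ 156.03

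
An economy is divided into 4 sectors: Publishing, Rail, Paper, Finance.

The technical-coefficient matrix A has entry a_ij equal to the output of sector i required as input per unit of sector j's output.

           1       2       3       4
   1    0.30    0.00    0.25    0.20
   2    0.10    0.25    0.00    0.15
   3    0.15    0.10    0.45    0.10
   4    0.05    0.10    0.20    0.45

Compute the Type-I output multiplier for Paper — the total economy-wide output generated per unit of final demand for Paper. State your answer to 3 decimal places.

I − A =
  [   0.70     0.00    -0.25    -0.20]
  [  -0.10     0.75     0.00    -0.15]
  [  -0.15    -0.10     0.55    -0.10]
  [  -0.05    -0.10    -0.20     0.55]
Compute the cofactors C_ij = (−1)^(i+j)·(3×3 minor ij) of I−A; the adjugate is their transpose:
adj(I−A) = Cᵀ =
  [ 0.200625   0.031250   0.129375   0.105000]
  [ 0.036875   0.164375   0.040625   0.065625]
  [ 0.070625   0.047500   0.268750   0.087500]
  [ 0.050625   0.050000   0.116875   0.258125]
det(I−A) = Σ_j (I−A)_1j·C_1j = (0.70)(0.200625) + (0.00)(0.036875) + (-0.25)(0.070625) + (-0.20)(0.050625) = 0.11265625
(I − A)⁻¹ = adj(I−A) / det(I−A) ≈
  [   1.7809     0.2774     1.1484     0.9320]
  [   0.3273     1.4591     0.3606     0.5825]
  [   0.6269     0.4216     2.3856     0.7767]
  [   0.4494     0.4438     1.0374     2.2913]
The output multiplier for sector j is the column-j sum of the Leontief inverse (I − A)⁻¹ = adj(I−A) / det(I−A).
Column 3 of adj(I−A): (0.129375, 0.040625, 0.268750, 0.116875); det(I−A) = 0.11265625.
m_3 = (0.129375 + 0.040625 + 0.268750 + 0.116875) / 0.11265625 = 0.555625 / 0.11265625 ≈ 4.932.

m_3 = 4.932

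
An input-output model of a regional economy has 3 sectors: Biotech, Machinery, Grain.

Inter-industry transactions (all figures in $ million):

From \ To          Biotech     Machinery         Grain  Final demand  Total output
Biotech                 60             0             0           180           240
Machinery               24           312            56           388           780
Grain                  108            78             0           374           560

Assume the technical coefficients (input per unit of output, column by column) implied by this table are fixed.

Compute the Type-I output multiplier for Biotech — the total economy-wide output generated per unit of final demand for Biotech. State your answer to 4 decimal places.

Technical coefficients a_ij = z_ij / X_j:
  a_BB = 60/240 = 0.25, a_MB = 24/240 = 0.10, a_GB = 108/240 = 0.45
  a_BM = 0/780 = 0.00, a_MM = 312/780 = 0.40, a_GM = 78/780 = 0.10
  a_BG = 0/560 = 0.00, a_MG = 56/560 = 0.10, a_GG = 0/560 = 0.00
I − A =
  [   0.75     0.00     0.00]
  [  -0.10     0.60    -0.10]
  [  -0.45    -0.10     1.00]
Cofactors of I−A, C_ij = (−1)^(i+j)·(minor ij) (rows/columns in the sector order above):
  C_11 = (0.60)(1.00) − (-0.10)(-0.10) = 0.5900
  C_12 = −[(-0.10)(1.00) − (-0.10)(-0.45)] = 0.1450
  C_13 = (-0.10)(-0.10) − (0.60)(-0.45) = 0.2800
  C_21 = −[(0.00)(1.00) − (0.00)(-0.10)] = 0.0000
  C_22 = (0.75)(1.00) − (0.00)(-0.45) = 0.7500
  C_23 = −[(0.75)(-0.10) − (0.00)(-0.45)] = 0.0750
  C_31 = (0.00)(-0.10) − (0.00)(0.60) = 0.0000
  C_32 = −[(0.75)(-0.10) − (0.00)(-0.10)] = 0.0750
  C_33 = (0.75)(0.60) − (0.00)(-0.10) = 0.4500
det(I−A) = Σ_j (I−A)_1j·C_1j = (0.75)(0.5900) + (0.00)(0.1450) + (0.00)(0.2800) = 0.4425
adj(I−A) = Cᵀ =
  [ 0.5900   0.0000   0.0000]
  [ 0.1450   0.7500   0.0750]
  [ 0.2800   0.0750   0.4500]
(I − A)⁻¹ = adj(I−A) / det(I−A) ≈
  [   1.33333     0.00000     0.00000]
  [   0.32768     1.69492     0.16949]
  [   0.63277     0.16949     1.01695]
The output multiplier for sector j is the column-j sum of the Leontief inverse (I − A)⁻¹ = adj(I−A) / det(I−A).
Column B of adj(I−A): (0.5900, 0.1450, 0.2800); det(I−A) = 0.4425.
m_B = (0.5900 + 0.1450 + 0.2800) / 0.4425 = 1.015 / 0.4425 ≈ 2.2938.

m_B = 2.2938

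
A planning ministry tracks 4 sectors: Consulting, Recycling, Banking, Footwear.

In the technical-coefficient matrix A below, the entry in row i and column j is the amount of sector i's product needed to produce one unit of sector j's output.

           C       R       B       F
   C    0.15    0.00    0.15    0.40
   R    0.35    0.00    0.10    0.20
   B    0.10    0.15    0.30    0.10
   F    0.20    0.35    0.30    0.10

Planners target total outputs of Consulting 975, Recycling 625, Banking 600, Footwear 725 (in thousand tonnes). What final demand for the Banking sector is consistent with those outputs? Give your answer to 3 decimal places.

d_B = 156.250

I − A =
  [   0.85     0.00    -0.15    -0.40]
  [  -0.35     1.00    -0.10    -0.20]
  [  -0.10    -0.15     0.70    -0.10]
  [  -0.20    -0.35    -0.30     0.90]
d = (I − A) x:
  d_C = (+0.85)·975 + (+0.00)·625 + (-0.15)·600 + (-0.40)·725 = 448.750
  d_R = (-0.35)·975 + (+1.00)·625 + (-0.10)·600 + (-0.20)·725 = 78.750
  d_B = (-0.10)·975 + (-0.15)·625 + (+0.70)·600 + (-0.10)·725 = 156.250
  d_F = (-0.20)·975 + (-0.35)·625 + (-0.30)·600 + (+0.90)·725 = 58.750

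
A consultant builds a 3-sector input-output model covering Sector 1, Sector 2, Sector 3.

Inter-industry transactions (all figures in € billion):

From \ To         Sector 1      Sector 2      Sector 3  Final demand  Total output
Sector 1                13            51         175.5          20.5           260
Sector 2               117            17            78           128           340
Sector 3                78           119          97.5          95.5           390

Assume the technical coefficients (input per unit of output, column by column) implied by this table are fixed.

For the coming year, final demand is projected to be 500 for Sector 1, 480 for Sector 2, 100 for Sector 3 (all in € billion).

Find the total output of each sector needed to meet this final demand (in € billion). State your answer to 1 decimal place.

x_1 = 1412.3, x_2 = 1465.2, x_3 = 1382.0

Technical coefficients a_ij = z_ij / X_j:
  a_11 = 13/260 = 0.05, a_21 = 117/260 = 0.45, a_31 = 78/260 = 0.30
  a_12 = 51/340 = 0.15, a_22 = 17/340 = 0.05, a_32 = 119/340 = 0.35
  a_13 = 175.5/390 = 0.45, a_23 = 78/390 = 0.20, a_33 = 97.5/390 = 0.25
I − A =
  [   0.95    -0.15    -0.45]
  [  -0.45     0.95    -0.20]
  [  -0.30    -0.35     0.75]
Cofactors of I−A, C_ij = (−1)^(i+j)·(minor ij) (rows/columns in the sector order above):
  C_11 = (0.95)(0.75) − (-0.20)(-0.35) = 0.6425
  C_12 = −[(-0.45)(0.75) − (-0.20)(-0.30)] = 0.3975
  C_13 = (-0.45)(-0.35) − (0.95)(-0.30) = 0.4425
  C_21 = −[(-0.15)(0.75) − (-0.45)(-0.35)] = 0.2700
  C_22 = (0.95)(0.75) − (-0.45)(-0.30) = 0.5775
  C_23 = −[(0.95)(-0.35) − (-0.15)(-0.30)] = 0.3775
  C_31 = (-0.15)(-0.20) − (-0.45)(0.95) = 0.4575
  C_32 = −[(0.95)(-0.20) − (-0.45)(-0.45)] = 0.3925
  C_33 = (0.95)(0.95) − (-0.15)(-0.45) = 0.8350
det(I−A) = Σ_j (I−A)_1j·C_1j = (0.95)(0.6425) + (-0.15)(0.3975) + (-0.45)(0.4425) = 0.351625
adj(I−A) = Cᵀ =
  [ 0.6425   0.2700   0.4575]
  [ 0.3975   0.5775   0.3925]
  [ 0.4425   0.3775   0.8350]
(I − A)⁻¹ = adj(I−A) / det(I−A) ≈
  [   1.8272     0.7679     1.3011]
  [   1.1305     1.6424     1.1162]
  [   1.2584     1.0736     2.3747]
x = (I − A)⁻¹ d = adj(I−A)·d / det(I−A), with det(I−A) = 0.351625:
  x_1 = (0.6425·500 + 0.2700·480 + 0.4575·100) / 0.351625 = 496.60 / 0.351625 ≈ 1412.3
  x_2 = (0.3975·500 + 0.5775·480 + 0.3925·100) / 0.351625 = 515.20 / 0.351625 ≈ 1465.2
  x_3 = (0.4425·500 + 0.3775·480 + 0.8350·100) / 0.351625 = 485.95 / 0.351625 ≈ 1382.0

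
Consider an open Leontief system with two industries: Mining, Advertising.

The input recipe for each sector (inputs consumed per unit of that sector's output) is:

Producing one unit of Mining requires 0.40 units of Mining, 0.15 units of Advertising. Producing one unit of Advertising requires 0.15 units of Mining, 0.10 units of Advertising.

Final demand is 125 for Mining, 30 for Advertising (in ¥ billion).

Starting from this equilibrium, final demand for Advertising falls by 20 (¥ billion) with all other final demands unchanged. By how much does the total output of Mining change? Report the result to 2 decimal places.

Δx_M = -5.80

I − A =
  [   0.60    -0.15]
  [  -0.15     0.90]
det(I−A) = (0.60)(0.90) − (-0.15)(-0.15) = 0.5175
adj(I−A) = [[0.90, 0.15], [0.15, 0.60]]
(I − A)⁻¹ = adj(I−A) / det(I−A) ≈
  [   1.7391     0.2899]
  [   0.2899     1.1594]
Δx = (I − A)⁻¹ Δd with Δd having -20 in the Advertising component and 0 elsewhere.
So Δx_M = L_MA · (-20), where L_MA = adj(I−A)_MA / det(I−A) = 0.15 / 0.5175.
Δx_M = 0.15 × (-20) / 0.5175 = -3.00 / 0.5175 ≈ -5.80.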